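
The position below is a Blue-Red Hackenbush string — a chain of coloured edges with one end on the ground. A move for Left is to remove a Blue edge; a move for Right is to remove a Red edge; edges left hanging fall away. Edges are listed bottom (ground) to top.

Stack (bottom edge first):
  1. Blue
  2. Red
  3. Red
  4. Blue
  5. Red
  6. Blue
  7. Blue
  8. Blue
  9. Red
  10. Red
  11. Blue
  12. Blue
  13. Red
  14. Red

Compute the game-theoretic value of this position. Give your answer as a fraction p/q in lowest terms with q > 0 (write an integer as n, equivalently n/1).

2969/8192

Prefix values for Blue Red Red Blue Red Blue Blue Blue Red Red Blue Blue Red Red via {L|R} + simplicity:
1 of 14 · B · max L 0 · min R +∞ → 1
2 of 14 · BR · max L 0 · min R 1 → 1/2
3 of 14 · BRR · max L 0 · min R 1/2 → 1/4
4 of 14 · BRRB · max L 1/4 · min R 1/2 → 3/8
5 of 14 · BRRBR · max L 1/4 · min R 3/8 → 5/16
6 of 14 · BRRBRB · max L 5/16 · min R 3/8 → 11/32
7 of 14 · BRRBRBB · max L 11/32 · min R 3/8 → 23/64
8 of 14 · BRRBRBBB · max L 23/64 · min R 3/8 → 47/128
9 of 14 · BRRBRBBBR · max L 23/64 · min R 47/128 → 93/256
10 of 14 · BRRBRBBBRR · max L 23/64 · min R 93/256 → 185/512
11 of 14 · BRRBRBBBRRB · max L 185/512 · min R 93/256 → 371/1024
12 of 14 · BRRBRBBBRRBB · max L 371/1024 · min R 93/256 → 743/2048
13 of 14 · BRRBRBBBRRBBR · max L 371/1024 · min R 743/2048 → 1485/4096
14 of 14 · BRRBRBBBRRBBRR · max L 371/1024 · min R 1485/4096 → 2969/8192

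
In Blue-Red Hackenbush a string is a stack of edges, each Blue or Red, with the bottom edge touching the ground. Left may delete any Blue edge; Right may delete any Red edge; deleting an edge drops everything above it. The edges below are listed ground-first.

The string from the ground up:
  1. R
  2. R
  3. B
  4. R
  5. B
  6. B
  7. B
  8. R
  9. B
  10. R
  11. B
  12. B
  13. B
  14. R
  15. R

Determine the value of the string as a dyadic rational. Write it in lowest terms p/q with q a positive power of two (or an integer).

step 1: add R to get R; options L={ ∅ } R={ 0 } gives -1
step 2: add R to get RR; options L={ ∅ } R={ -1,0 } gives -2
step 3: add B to get RRB; options L={ -2 } R={ -1,0 } gives -3/2
step 4: add R to get RRBR; options L={ -2 } R={ -3/2,-1,0 } gives -7/4
step 5: add B to get RRBRB; options L={ -2,-7/4 } R={ -3/2,-1,0 } gives -13/8
step 6: add B to get RRBRBB; options L={ -2,-7/4,-13/8 } R={ -3/2,-1,0 } gives -25/16
step 7: add B to get RRBRBBB; options L={ -2,-7/4,-13/8,-25/16 } R={ -3/2,-1,0 } gives -49/32
step 8: add R to get RRBRBBBR; options L={ -2,-7/4,-13/8,-25/16 } R={ -49/32,-3/2,-1,0 } gives -99/64
step 9: add B to get RRBRBBBRB; options L={ -2,-7/4,-13/8,-25/16,-99/64 } R={ -49/32,-3/2,-1,0 } gives -197/128
step 10: add R to get RRBRBBBRBR; options L={ -2,-7/4,-13/8,-25/16,-99/64 } R={ -197/128,-49/32,-3/2,-1,0 } gives -395/256
step 11: add B to get RRBRBBBRBRB; options L={ -2,-7/4,-13/8,-25/16,-99/64,-395/256 } R={ -197/128,-49/32,-3/2,-1,0 } gives -789/512
step 12: add B to get RRBRBBBRBRBB; options L={ -2,-7/4,-13/8,-25/16,-99/64,-395/256,-789/512 } R={ -197/128,-49/32,-3/2,-1,0 } gives -1577/1024
step 13: add B to get RRBRBBBRBRBBB; options L={ -2,-7/4,-13/8,-25/16,-99/64,-395/256,-789/512,-1577/1024 } R={ -197/128,-49/32,-3/2,-1,0 } gives -3153/2048
step 14: add R to get RRBRBBBRBRBBBR; options L={ -2,-7/4,-13/8,-25/16,-99/64,-395/256,-789/512,-1577/1024 } R={ -3153/2048,-197/128,-49/32,-3/2,-1,0 } gives -6307/4096
step 15: add R to get RRBRBBBRBRBBBRR; options L={ -2,-7/4,-13/8,-25/16,-99/64,-395/256,-789/512,-1577/1024 } R={ -6307/4096,-3153/2048,-197/128,-49/32,-3/2,-1,0 } gives -12615/8192

-12615/8192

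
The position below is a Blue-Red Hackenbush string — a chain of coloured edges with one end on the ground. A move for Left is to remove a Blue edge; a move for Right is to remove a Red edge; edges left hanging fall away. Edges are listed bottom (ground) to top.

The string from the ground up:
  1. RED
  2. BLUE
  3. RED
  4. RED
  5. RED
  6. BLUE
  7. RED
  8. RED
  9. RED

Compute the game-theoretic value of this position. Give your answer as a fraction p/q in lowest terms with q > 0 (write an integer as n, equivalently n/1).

-239/256

Prefix values for RED BLUE RED RED RED BLUE RED RED RED via {L|R} + simplicity:
edge 1 of 9 (RED): {  | 0 } ⇒ -1
edge 2 of 9 (BLUE): { -1 | 0 } ⇒ -1/2
edge 3 of 9 (RED): { -1 | -1/2,0 } ⇒ -3/4
edge 4 of 9 (RED): { -1 | -3/4,-1/2,0 } ⇒ -7/8
edge 5 of 9 (RED): { -1 | -7/8,-3/4,-1/2,0 } ⇒ -15/16
edge 6 of 9 (BLUE): { -1,-15/16 | -7/8,-3/4,-1/2,0 } ⇒ -29/32
edge 7 of 9 (RED): { -1,-15/16 | -29/32,-7/8,-3/4,-1/2,0 } ⇒ -59/64
edge 8 of 9 (RED): { -1,-15/16 | -59/64,-29/32,-7/8,-3/4,-1/2,0 } ⇒ -119/128
edge 9 of 9 (RED): { -1,-15/16 | -119/128,-59/64,-29/32,-7/8,-3/4,-1/2,0 } ⇒ -239/256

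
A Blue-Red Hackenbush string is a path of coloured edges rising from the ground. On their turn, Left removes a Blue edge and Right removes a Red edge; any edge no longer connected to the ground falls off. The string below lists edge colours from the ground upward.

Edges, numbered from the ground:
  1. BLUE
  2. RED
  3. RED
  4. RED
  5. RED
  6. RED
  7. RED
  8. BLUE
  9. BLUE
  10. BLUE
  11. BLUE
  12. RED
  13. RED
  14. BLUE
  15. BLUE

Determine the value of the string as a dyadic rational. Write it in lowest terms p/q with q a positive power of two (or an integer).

Prefix values for BLUE RED RED RED RED RED RED BLUE BLUE BLUE BLUE RED RED BLUE BLUE via {L|R} + simplicity:
B: Left { 0 }, Right { (no moves) } -> simplest 1
BR: Left { 0 }, Right { 1 } -> simplest 1/2
BRR: Left { 0 }, Right { 1/2; 1 } -> simplest 1/4
BRRR: Left { 0 }, Right { 1/4; 1/2; 1 } -> simplest 1/8
BRRRR: Left { 0 }, Right { 1/8; 1/4; 1/2; 1 } -> simplest 1/16
BRRRRR: Left { 0 }, Right { 1/16; 1/8; 1/4; 1/2; 1 } -> simplest 1/32
BRRRRRR: Left { 0 }, Right { 1/32; 1/16; 1/8; 1/4; 1/2; 1 } -> simplest 1/64
BRRRRRRB: Left { 0; 1/64 }, Right { 1/32; 1/16; 1/8; 1/4; 1/2; 1 } -> simplest 3/128
BRRRRRRBB: Left { 0; 1/64; 3/128 }, Right { 1/32; 1/16; 1/8; 1/4; 1/2; 1 } -> simplest 7/256
BRRRRRRBBB: Left { 0; 1/64; 3/128; 7/256 }, Right { 1/32; 1/16; 1/8; 1/4; 1/2; 1 } -> simplest 15/512
BRRRRRRBBBB: Left { 0; 1/64; 3/128; 7/256; 15/512 }, Right { 1/32; 1/16; 1/8; 1/4; 1/2; 1 } -> simplest 31/1024
BRRRRRRBBBBR: Left { 0; 1/64; 3/128; 7/256; 15/512 }, Right { 31/1024; 1/32; 1/16; 1/8; 1/4; 1/2; 1 } -> simplest 61/2048
BRRRRRRBBBBRR: Left { 0; 1/64; 3/128; 7/256; 15/512 }, Right { 61/2048; 31/1024; 1/32; 1/16; 1/8; 1/4; 1/2; 1 } -> simplest 121/4096
BRRRRRRBBBBRRB: Left { 0; 1/64; 3/128; 7/256; 15/512; 121/4096 }, Right { 61/2048; 31/1024; 1/32; 1/16; 1/8; 1/4; 1/2; 1 } -> simplest 243/8192
BRRRRRRBBBBRRBB: Left { 0; 1/64; 3/128; 7/256; 15/512; 121/4096; 243/8192 }, Right { 61/2048; 31/1024; 1/32; 1/16; 1/8; 1/4; 1/2; 1 } -> simplest 487/16384

487/16384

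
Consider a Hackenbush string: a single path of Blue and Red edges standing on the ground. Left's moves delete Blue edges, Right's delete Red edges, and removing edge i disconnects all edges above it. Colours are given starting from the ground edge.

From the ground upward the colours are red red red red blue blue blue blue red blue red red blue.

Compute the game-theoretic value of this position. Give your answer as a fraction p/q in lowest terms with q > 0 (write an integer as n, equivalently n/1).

Prefix values for red red red red blue blue blue blue red blue red red blue via {L|R} + simplicity:
r: Left {  }, Right { 0 } -> simplest -1
rr: Left {  }, Right { -1, 0 } -> simplest -2
rrr: Left {  }, Right { -2, -1, 0 } -> simplest -3
rrrr: Left {  }, Right { -3, -2, -1, 0 } -> simplest -4
rrrrb: Left { -4 }, Right { -3, -2, -1, 0 } -> simplest -7/2
rrrrbb: Left { -4, -7/2 }, Right { -3, -2, -1, 0 } -> simplest -13/4
rrrrbbb: Left { -4, -7/2, -13/4 }, Right { -3, -2, -1, 0 } -> simplest -25/8
rrrrbbbb: Left { -4, -7/2, -13/4, -25/8 }, Right { -3, -2, -1, 0 } -> simplest -49/16
rrrrbbbbr: Left { -4, -7/2, -13/4, -25/8 }, Right { -49/16, -3, -2, -1, 0 } -> simplest -99/32
rrrrbbbbrb: Left { -4, -7/2, -13/4, -25/8, -99/32 }, Right { -49/16, -3, -2, -1, 0 } -> simplest -197/64
rrrrbbbbrbr: Left { -4, -7/2, -13/4, -25/8, -99/32 }, Right { -197/64, -49/16, -3, -2, -1, 0 } -> simplest -395/128
rrrrbbbbrbrr: Left { -4, -7/2, -13/4, -25/8, -99/32 }, Right { -395/128, -197/64, -49/16, -3, -2, -1, 0 } -> simplest -791/256
rrrrbbbbrbrrb: Left { -4, -7/2, -13/4, -25/8, -99/32, -791/256 }, Right { -395/128, -197/64, -49/16, -3, -2, -1, 0 } -> simplest -1581/512

-1581/512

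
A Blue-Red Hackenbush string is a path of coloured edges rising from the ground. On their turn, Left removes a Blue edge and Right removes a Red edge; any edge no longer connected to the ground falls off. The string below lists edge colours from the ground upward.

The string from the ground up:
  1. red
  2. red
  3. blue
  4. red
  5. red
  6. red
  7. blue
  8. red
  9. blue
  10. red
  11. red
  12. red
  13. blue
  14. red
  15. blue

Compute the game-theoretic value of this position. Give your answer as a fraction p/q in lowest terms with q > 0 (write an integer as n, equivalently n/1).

-15733/8192

g_1 [r]  L=[∅]  R=[0]  → -1
g_2 [rr]  L=[∅]  R=[-1 0]  → -2
g_3 [rrb]  L=[-2]  R=[-1 0]  → -3/2
g_4 [rrbr]  L=[-2]  R=[-3/2 -1 0]  → -7/4
g_5 [rrbrr]  L=[-2]  R=[-7/4 -3/2 -1 0]  → -15/8
g_6 [rrbrrr]  L=[-2]  R=[-15/8 -7/4 -3/2 -1 0]  → -31/16
g_7 [rrbrrrb]  L=[-2 -31/16]  R=[-15/8 -7/4 -3/2 -1 0]  → -61/32
g_8 [rrbrrrbr]  L=[-2 -31/16]  R=[-61/32 -15/8 -7/4 -3/2 -1 0]  → -123/64
g_9 [rrbrrrbrb]  L=[-2 -31/16 -123/64]  R=[-61/32 -15/8 -7/4 -3/2 -1 0]  → -245/128
g_10 [rrbrrrbrbr]  L=[-2 -31/16 -123/64]  R=[-245/128 -61/32 -15/8 -7/4 -3/2 -1 0]  → -491/256
g_11 [rrbrrrbrbrr]  L=[-2 -31/16 -123/64]  R=[-491/256 -245/128 -61/32 -15/8 -7/4 -3/2 -1 0]  → -983/512
g_12 [rrbrrrbrbrrr]  L=[-2 -31/16 -123/64]  R=[-983/512 -491/256 -245/128 -61/32 -15/8 -7/4 -3/2 -1 0]  → -1967/1024
g_13 [rrbrrrbrbrrrb]  L=[-2 -31/16 -123/64 -1967/1024]  R=[-983/512 -491/256 -245/128 -61/32 -15/8 -7/4 -3/2 -1 0]  → -3933/2048
g_14 [rrbrrrbrbrrrbr]  L=[-2 -31/16 -123/64 -1967/1024]  R=[-3933/2048 -983/512 -491/256 -245/128 -61/32 -15/8 -7/4 -3/2 -1 0]  → -7867/4096
g_15 [rrbrrrbrbrrrbrb]  L=[-2 -31/16 -123/64 -1967/1024 -7867/4096]  R=[-3933/2048 -983/512 -491/256 -245/128 -61/32 -15/8 -7/4 -3/2 -1 0]  → -15733/8192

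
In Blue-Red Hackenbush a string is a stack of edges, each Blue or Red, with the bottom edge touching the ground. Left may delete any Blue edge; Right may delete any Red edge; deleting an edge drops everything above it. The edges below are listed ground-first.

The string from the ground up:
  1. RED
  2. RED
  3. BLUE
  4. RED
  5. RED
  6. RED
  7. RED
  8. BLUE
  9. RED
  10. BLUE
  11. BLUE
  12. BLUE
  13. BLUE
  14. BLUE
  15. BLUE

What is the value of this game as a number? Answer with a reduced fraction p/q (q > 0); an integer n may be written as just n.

1 of 15 · R · max L −∞ · min R 0 = -1
2 of 15 · RR · max L −∞ · min R -1 = -2
3 of 15 · RRB · max L -2 · min R -1 = -3/2
4 of 15 · RRBR · max L -2 · min R -3/2 = -7/4
5 of 15 · RRBRR · max L -2 · min R -7/4 = -15/8
6 of 15 · RRBRRR · max L -2 · min R -15/8 = -31/16
7 of 15 · RRBRRRR · max L -2 · min R -31/16 = -63/32
8 of 15 · RRBRRRRB · max L -63/32 · min R -31/16 = -125/64
9 of 15 · RRBRRRRBR · max L -63/32 · min R -125/64 = -251/128
10 of 15 · RRBRRRRBRB · max L -251/128 · min R -125/64 = -501/256
11 of 15 · RRBRRRRBRBB · max L -501/256 · min R -125/64 = -1001/512
12 of 15 · RRBRRRRBRBBB · max L -1001/512 · min R -125/64 = -2001/1024
13 of 15 · RRBRRRRBRBBBB · max L -2001/1024 · min R -125/64 = -4001/2048
14 of 15 · RRBRRRRBRBBBBB · max L -4001/2048 · min R -125/64 = -8001/4096
15 of 15 · RRBRRRRBRBBBBBB · max L -8001/4096 · min R -125/64 = -16001/8192

-16001/8192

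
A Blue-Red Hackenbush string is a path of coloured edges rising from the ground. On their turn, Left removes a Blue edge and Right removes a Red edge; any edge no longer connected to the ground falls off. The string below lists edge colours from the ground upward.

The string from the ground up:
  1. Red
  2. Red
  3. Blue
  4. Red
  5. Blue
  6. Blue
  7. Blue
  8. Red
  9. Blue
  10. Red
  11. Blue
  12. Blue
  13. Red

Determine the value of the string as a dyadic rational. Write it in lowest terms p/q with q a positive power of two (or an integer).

value_1 [R]  L=[∅]  R=[0]  => -1
value_2 [RR]  L=[∅]  R=[-1, 0]  => -2
value_3 [RRB]  L=[-2]  R=[-1, 0]  => -3/2
value_4 [RRBR]  L=[-2]  R=[-3/2, -1, 0]  => -7/4
value_5 [RRBRB]  L=[-2, -7/4]  R=[-3/2, -1, 0]  => -13/8
value_6 [RRBRBB]  L=[-2, -7/4, -13/8]  R=[-3/2, -1, 0]  => -25/16
value_7 [RRBRBBB]  L=[-2, -7/4, -13/8, -25/16]  R=[-3/2, -1, 0]  => -49/32
value_8 [RRBRBBBR]  L=[-2, -7/4, -13/8, -25/16]  R=[-49/32, -3/2, -1, 0]  => -99/64
value_9 [RRBRBBBRB]  L=[-2, -7/4, -13/8, -25/16, -99/64]  R=[-49/32, -3/2, -1, 0]  => -197/128
value_10 [RRBRBBBRBR]  L=[-2, -7/4, -13/8, -25/16, -99/64]  R=[-197/128, -49/32, -3/2, -1, 0]  => -395/256
value_11 [RRBRBBBRBRB]  L=[-2, -7/4, -13/8, -25/16, -99/64, -395/256]  R=[-197/128, -49/32, -3/2, -1, 0]  => -789/512
value_12 [RRBRBBBRBRBB]  L=[-2, -7/4, -13/8, -25/16, -99/64, -395/256, -789/512]  R=[-197/128, -49/32, -3/2, -1, 0]  => -1577/1024
value_13 [RRBRBBBRBRBBR]  L=[-2, -7/4, -13/8, -25/16, -99/64, -395/256, -789/512]  R=[-1577/1024, -197/128, -49/32, -3/2, -1, 0]  => -3155/2048

-3155/2048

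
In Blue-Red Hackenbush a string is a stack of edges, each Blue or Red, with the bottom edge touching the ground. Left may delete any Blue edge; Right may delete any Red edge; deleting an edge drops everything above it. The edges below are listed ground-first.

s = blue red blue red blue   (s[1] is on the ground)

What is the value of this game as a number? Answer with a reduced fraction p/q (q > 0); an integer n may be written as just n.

b: Left { 0 }, Right { · } gives simplest 1
br: Left { 0 }, Right { 1 } gives simplest 1/2
brb: Left { 0 1/2 }, Right { 1 } gives simplest 3/4
brbr: Left { 0 1/2 }, Right { 3/4 1 } gives simplest 5/8
brbrb: Left { 0 1/2 5/8 }, Right { 3/4 1 } gives simplest 11/16

11/16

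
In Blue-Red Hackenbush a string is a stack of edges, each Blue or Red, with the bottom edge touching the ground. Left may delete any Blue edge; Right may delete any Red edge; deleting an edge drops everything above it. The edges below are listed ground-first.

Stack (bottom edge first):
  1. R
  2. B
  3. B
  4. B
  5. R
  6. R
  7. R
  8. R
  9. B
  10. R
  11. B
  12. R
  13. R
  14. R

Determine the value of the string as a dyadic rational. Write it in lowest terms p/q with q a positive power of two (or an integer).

-1967/8192

Build G(s[:k]) for k = 1..14, string s = R B B B R R R R B R B R R R.
edge 1 of 14 (R): { none | 0 } = -1
edge 2 of 14 (B): { -1 | 0 } = -1/2
edge 3 of 14 (B): { -1,-1/2 | 0 } = -1/4
edge 4 of 14 (B): { -1,-1/2,-1/4 | 0 } = -1/8
edge 5 of 14 (R): { -1,-1/2,-1/4 | -1/8,0 } = -3/16
edge 6 of 14 (R): { -1,-1/2,-1/4 | -3/16,-1/8,0 } = -7/32
edge 7 of 14 (R): { -1,-1/2,-1/4 | -7/32,-3/16,-1/8,0 } = -15/64
edge 8 of 14 (R): { -1,-1/2,-1/4 | -15/64,-7/32,-3/16,-1/8,0 } = -31/128
edge 9 of 14 (B): { -1,-1/2,-1/4,-31/128 | -15/64,-7/32,-3/16,-1/8,0 } = -61/256
edge 10 of 14 (R): { -1,-1/2,-1/4,-31/128 | -61/256,-15/64,-7/32,-3/16,-1/8,0 } = -123/512
edge 11 of 14 (B): { -1,-1/2,-1/4,-31/128,-123/512 | -61/256,-15/64,-7/32,-3/16,-1/8,0 } = -245/1024
edge 12 of 14 (R): { -1,-1/2,-1/4,-31/128,-123/512 | -245/1024,-61/256,-15/64,-7/32,-3/16,-1/8,0 } = -491/2048
edge 13 of 14 (R): { -1,-1/2,-1/4,-31/128,-123/512 | -491/2048,-245/1024,-61/256,-15/64,-7/32,-3/16,-1/8,0 } = -983/4096
edge 14 of 14 (R): { -1,-1/2,-1/4,-31/128,-123/512 | -983/4096,-491/2048,-245/1024,-61/256,-15/64,-7/32,-3/16,-1/8,0 } = -1967/8192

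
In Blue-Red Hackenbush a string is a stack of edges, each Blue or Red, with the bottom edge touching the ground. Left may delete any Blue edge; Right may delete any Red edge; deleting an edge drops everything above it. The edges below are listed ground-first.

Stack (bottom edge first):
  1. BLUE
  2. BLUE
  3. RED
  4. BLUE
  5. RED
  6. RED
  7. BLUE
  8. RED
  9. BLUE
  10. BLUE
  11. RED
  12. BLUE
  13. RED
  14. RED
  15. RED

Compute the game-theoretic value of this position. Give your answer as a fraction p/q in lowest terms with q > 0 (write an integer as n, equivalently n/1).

13009/8192

Build g(s[:k]) for k = 1..15, string s = BLUE BLUE RED BLUE RED RED BLUE RED BLUE BLUE RED BLUE RED RED RED.
B: Left { 0 }, Right { none } so simplest 1
BB: Left { 0, 1 }, Right { none } so simplest 2
BBR: Left { 0, 1 }, Right { 2 } so simplest 3/2
BBRB: Left { 0, 1, 3/2 }, Right { 2 } so simplest 7/4
BBRBR: Left { 0, 1, 3/2 }, Right { 7/4, 2 } so simplest 13/8
BBRBRR: Left { 0, 1, 3/2 }, Right { 13/8, 7/4, 2 } so simplest 25/16
BBRBRRB: Left { 0, 1, 3/2, 25/16 }, Right { 13/8, 7/4, 2 } so simplest 51/32
BBRBRRBR: Left { 0, 1, 3/2, 25/16 }, Right { 51/32, 13/8, 7/4, 2 } so simplest 101/64
BBRBRRBRB: Left { 0, 1, 3/2, 25/16, 101/64 }, Right { 51/32, 13/8, 7/4, 2 } so simplest 203/128
BBRBRRBRBB: Left { 0, 1, 3/2, 25/16, 101/64, 203/128 }, Right { 51/32, 13/8, 7/4, 2 } so simplest 407/256
BBRBRRBRBBR: Left { 0, 1, 3/2, 25/16, 101/64, 203/128 }, Right { 407/256, 51/32, 13/8, 7/4, 2 } so simplest 813/512
BBRBRRBRBBRB: Left { 0, 1, 3/2, 25/16, 101/64, 203/128, 813/512 }, Right { 407/256, 51/32, 13/8, 7/4, 2 } so simplest 1627/1024
BBRBRRBRBBRBR: Left { 0, 1, 3/2, 25/16, 101/64, 203/128, 813/512 }, Right { 1627/1024, 407/256, 51/32, 13/8, 7/4, 2 } so simplest 3253/2048
BBRBRRBRBBRBRR: Left { 0, 1, 3/2, 25/16, 101/64, 203/128, 813/512 }, Right { 3253/2048, 1627/1024, 407/256, 51/32, 13/8, 7/4, 2 } so simplest 6505/4096
BBRBRRBRBBRBRRR: Left { 0, 1, 3/2, 25/16, 101/64, 203/128, 813/512 }, Right { 6505/4096, 3253/2048, 1627/1024, 407/256, 51/32, 13/8, 7/4, 2 } so simplest 13009/8192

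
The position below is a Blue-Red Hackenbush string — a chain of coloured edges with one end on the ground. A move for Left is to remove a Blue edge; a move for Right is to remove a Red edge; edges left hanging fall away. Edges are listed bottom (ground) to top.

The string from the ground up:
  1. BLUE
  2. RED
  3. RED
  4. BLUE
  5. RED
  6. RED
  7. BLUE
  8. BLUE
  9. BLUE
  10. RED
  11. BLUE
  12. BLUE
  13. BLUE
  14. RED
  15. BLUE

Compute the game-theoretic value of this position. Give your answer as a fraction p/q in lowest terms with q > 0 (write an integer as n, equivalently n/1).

val_1 [B]  L=[0]  R=[·]  gives 1
val_2 [BR]  L=[0]  R=[1]  gives 1/2
val_3 [BRR]  L=[0]  R=[1/2, 1]  gives 1/4
val_4 [BRRB]  L=[0, 1/4]  R=[1/2, 1]  gives 3/8
val_5 [BRRBR]  L=[0, 1/4]  R=[3/8, 1/2, 1]  gives 5/16
val_6 [BRRBRR]  L=[0, 1/4]  R=[5/16, 3/8, 1/2, 1]  gives 9/32
val_7 [BRRBRRB]  L=[0, 1/4, 9/32]  R=[5/16, 3/8, 1/2, 1]  gives 19/64
val_8 [BRRBRRBB]  L=[0, 1/4, 9/32, 19/64]  R=[5/16, 3/8, 1/2, 1]  gives 39/128
val_9 [BRRBRRBBB]  L=[0, 1/4, 9/32, 19/64, 39/128]  R=[5/16, 3/8, 1/2, 1]  gives 79/256
val_10 [BRRBRRBBBR]  L=[0, 1/4, 9/32, 19/64, 39/128]  R=[79/256, 5/16, 3/8, 1/2, 1]  gives 157/512
val_11 [BRRBRRBBBRB]  L=[0, 1/4, 9/32, 19/64, 39/128, 157/512]  R=[79/256, 5/16, 3/8, 1/2, 1]  gives 315/1024
val_12 [BRRBRRBBBRBB]  L=[0, 1/4, 9/32, 19/64, 39/128, 157/512, 315/1024]  R=[79/256, 5/16, 3/8, 1/2, 1]  gives 631/2048
val_13 [BRRBRRBBBRBBB]  L=[0, 1/4, 9/32, 19/64, 39/128, 157/512, 315/1024, 631/2048]  R=[79/256, 5/16, 3/8, 1/2, 1]  gives 1263/4096
val_14 [BRRBRRBBBRBBBR]  L=[0, 1/4, 9/32, 19/64, 39/128, 157/512, 315/1024, 631/2048]  R=[1263/4096, 79/256, 5/16, 3/8, 1/2, 1]  gives 2525/8192
val_15 [BRRBRRBBBRBBBRB]  L=[0, 1/4, 9/32, 19/64, 39/128, 157/512, 315/1024, 631/2048, 2525/8192]  R=[1263/4096, 79/256, 5/16, 3/8, 1/2, 1]  gives 5051/16384

5051/16384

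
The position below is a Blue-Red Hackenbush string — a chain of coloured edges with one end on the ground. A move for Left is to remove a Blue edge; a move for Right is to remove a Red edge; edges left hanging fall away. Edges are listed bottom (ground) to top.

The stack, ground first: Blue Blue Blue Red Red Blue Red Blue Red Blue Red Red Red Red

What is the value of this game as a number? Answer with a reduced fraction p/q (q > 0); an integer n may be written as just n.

4769/2048

Recurse on prefixes of the 14-edge string Blue Blue Blue Red Red Blue Red Blue Red Blue Red Red Red Red:
v_1 [B]  L=[0]  R=[none]  ⇒ 1
v_2 [BB]  L=[0 1]  R=[none]  ⇒ 2
v_3 [BBB]  L=[0 1 2]  R=[none]  ⇒ 3
v_4 [BBBR]  L=[0 1 2]  R=[3]  ⇒ 5/2
v_5 [BBBRR]  L=[0 1 2]  R=[5/2 3]  ⇒ 9/4
v_6 [BBBRRB]  L=[0 1 2 9/4]  R=[5/2 3]  ⇒ 19/8
v_7 [BBBRRBR]  L=[0 1 2 9/4]  R=[19/8 5/2 3]  ⇒ 37/16
v_8 [BBBRRBRB]  L=[0 1 2 9/4 37/16]  R=[19/8 5/2 3]  ⇒ 75/32
v_9 [BBBRRBRBR]  L=[0 1 2 9/4 37/16]  R=[75/32 19/8 5/2 3]  ⇒ 149/64
v_10 [BBBRRBRBRB]  L=[0 1 2 9/4 37/16 149/64]  R=[75/32 19/8 5/2 3]  ⇒ 299/128
v_11 [BBBRRBRBRBR]  L=[0 1 2 9/4 37/16 149/64]  R=[299/128 75/32 19/8 5/2 3]  ⇒ 597/256
v_12 [BBBRRBRBRBRR]  L=[0 1 2 9/4 37/16 149/64]  R=[597/256 299/128 75/32 19/8 5/2 3]  ⇒ 1193/512
v_13 [BBBRRBRBRBRRR]  L=[0 1 2 9/4 37/16 149/64]  R=[1193/512 597/256 299/128 75/32 19/8 5/2 3]  ⇒ 2385/1024
v_14 [BBBRRBRBRBRRRR]  L=[0 1 2 9/4 37/16 149/64]  R=[2385/1024 1193/512 597/256 299/128 75/32 19/8 5/2 3]  ⇒ 4769/2048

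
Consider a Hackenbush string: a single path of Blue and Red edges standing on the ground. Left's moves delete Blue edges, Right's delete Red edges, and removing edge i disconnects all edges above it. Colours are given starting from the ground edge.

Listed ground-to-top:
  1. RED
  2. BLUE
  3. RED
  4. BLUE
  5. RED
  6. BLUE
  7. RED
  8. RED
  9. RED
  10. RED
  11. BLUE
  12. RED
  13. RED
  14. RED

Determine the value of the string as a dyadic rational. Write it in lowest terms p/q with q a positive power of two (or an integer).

Build G(s[:k]) for k = 1..14, string s = RED BLUE RED BLUE RED BLUE RED RED RED RED BLUE RED RED RED.
G_1 [R]  L=[(no moves)]  R=[0]  -> -1
G_2 [RB]  L=[-1]  R=[0]  -> -1/2
G_3 [RBR]  L=[-1]  R=[-1/2, 0]  -> -3/4
G_4 [RBRB]  L=[-1, -3/4]  R=[-1/2, 0]  -> -5/8
G_5 [RBRBR]  L=[-1, -3/4]  R=[-5/8, -1/2, 0]  -> -11/16
G_6 [RBRBRB]  L=[-1, -3/4, -11/16]  R=[-5/8, -1/2, 0]  -> -21/32
G_7 [RBRBRBR]  L=[-1, -3/4, -11/16]  R=[-21/32, -5/8, -1/2, 0]  -> -43/64
G_8 [RBRBRBRR]  L=[-1, -3/4, -11/16]  R=[-43/64, -21/32, -5/8, -1/2, 0]  -> -87/128
G_9 [RBRBRBRRR]  L=[-1, -3/4, -11/16]  R=[-87/128, -43/64, -21/32, -5/8, -1/2, 0]  -> -175/256
G_10 [RBRBRBRRRR]  L=[-1, -3/4, -11/16]  R=[-175/256, -87/128, -43/64, -21/32, -5/8, -1/2, 0]  -> -351/512
G_11 [RBRBRBRRRRB]  L=[-1, -3/4, -11/16, -351/512]  R=[-175/256, -87/128, -43/64, -21/32, -5/8, -1/2, 0]  -> -701/1024
G_12 [RBRBRBRRRRBR]  L=[-1, -3/4, -11/16, -351/512]  R=[-701/1024, -175/256, -87/128, -43/64, -21/32, -5/8, -1/2, 0]  -> -1403/2048
G_13 [RBRBRBRRRRBRR]  L=[-1, -3/4, -11/16, -351/512]  R=[-1403/2048, -701/1024, -175/256, -87/128, -43/64, -21/32, -5/8, -1/2, 0]  -> -2807/4096
G_14 [RBRBRBRRRRBRRR]  L=[-1, -3/4, -11/16, -351/512]  R=[-2807/4096, -1403/2048, -701/1024, -175/256, -87/128, -43/64, -21/32, -5/8, -1/2, 0]  -> -5615/8192

-5615/8192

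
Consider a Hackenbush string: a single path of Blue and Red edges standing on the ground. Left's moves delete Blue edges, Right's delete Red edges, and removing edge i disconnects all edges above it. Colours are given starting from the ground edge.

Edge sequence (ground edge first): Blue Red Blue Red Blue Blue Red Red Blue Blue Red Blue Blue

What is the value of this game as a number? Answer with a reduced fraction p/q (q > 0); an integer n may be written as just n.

Build G(s[:k]) for k = 1..13, string s = Blue Red Blue Red Blue Blue Red Red Blue Blue Red Blue Blue.
G_1 [B]  L=[0]  R=[·]  ⇒ 1
G_2 [BR]  L=[0]  R=[1]  ⇒ 1/2
G_3 [BRB]  L=[0; 1/2]  R=[1]  ⇒ 3/4
G_4 [BRBR]  L=[0; 1/2]  R=[3/4; 1]  ⇒ 5/8
G_5 [BRBRB]  L=[0; 1/2; 5/8]  R=[3/4; 1]  ⇒ 11/16
G_6 [BRBRBB]  L=[0; 1/2; 5/8; 11/16]  R=[3/4; 1]  ⇒ 23/32
G_7 [BRBRBBR]  L=[0; 1/2; 5/8; 11/16]  R=[23/32; 3/4; 1]  ⇒ 45/64
G_8 [BRBRBBRR]  L=[0; 1/2; 5/8; 11/16]  R=[45/64; 23/32; 3/4; 1]  ⇒ 89/128
G_9 [BRBRBBRRB]  L=[0; 1/2; 5/8; 11/16; 89/128]  R=[45/64; 23/32; 3/4; 1]  ⇒ 179/256
G_10 [BRBRBBRRBB]  L=[0; 1/2; 5/8; 11/16; 89/128; 179/256]  R=[45/64; 23/32; 3/4; 1]  ⇒ 359/512
G_11 [BRBRBBRRBBR]  L=[0; 1/2; 5/8; 11/16; 89/128; 179/256]  R=[359/512; 45/64; 23/32; 3/4; 1]  ⇒ 717/1024
G_12 [BRBRBBRRBBRB]  L=[0; 1/2; 5/8; 11/16; 89/128; 179/256; 717/1024]  R=[359/512; 45/64; 23/32; 3/4; 1]  ⇒ 1435/2048
G_13 [BRBRBBRRBBRBB]  L=[0; 1/2; 5/8; 11/16; 89/128; 179/256; 717/1024; 1435/2048]  R=[359/512; 45/64; 23/32; 3/4; 1]  ⇒ 2871/4096

2871/4096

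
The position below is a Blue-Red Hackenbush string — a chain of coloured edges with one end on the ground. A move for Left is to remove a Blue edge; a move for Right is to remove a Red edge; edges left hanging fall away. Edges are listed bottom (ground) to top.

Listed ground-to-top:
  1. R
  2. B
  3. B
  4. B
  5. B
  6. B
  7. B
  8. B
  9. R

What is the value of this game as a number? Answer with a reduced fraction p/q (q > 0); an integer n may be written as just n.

-3/256

Prefix values for R B B B B B B B R via {L|R} + simplicity:
val_1 [R]  L=[·]  R=[0]  = -1
val_2 [RB]  L=[-1]  R=[0]  = -1/2
val_3 [RBB]  L=[-1; -1/2]  R=[0]  = -1/4
val_4 [RBBB]  L=[-1; -1/2; -1/4]  R=[0]  = -1/8
val_5 [RBBBB]  L=[-1; -1/2; -1/4; -1/8]  R=[0]  = -1/16
val_6 [RBBBBB]  L=[-1; -1/2; -1/4; -1/8; -1/16]  R=[0]  = -1/32
val_7 [RBBBBBB]  L=[-1; -1/2; -1/4; -1/8; -1/16; -1/32]  R=[0]  = -1/64
val_8 [RBBBBBBB]  L=[-1; -1/2; -1/4; -1/8; -1/16; -1/32; -1/64]  R=[0]  = -1/128
val_9 [RBBBBBBBR]  L=[-1; -1/2; -1/4; -1/8; -1/16; -1/32; -1/64]  R=[-1/128; 0]  = -3/256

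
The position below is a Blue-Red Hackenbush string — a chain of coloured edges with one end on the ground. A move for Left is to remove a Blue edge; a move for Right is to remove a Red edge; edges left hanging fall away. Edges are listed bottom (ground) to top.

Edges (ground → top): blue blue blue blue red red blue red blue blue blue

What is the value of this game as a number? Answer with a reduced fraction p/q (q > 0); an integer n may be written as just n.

431/128

Recurse on prefixes of the 11-edge string blue blue blue blue red red blue red blue blue blue:
edge 1 of 11 (blue): { 0 | none } => 1
edge 2 of 11 (blue): { 0 1 | none } => 2
edge 3 of 11 (blue): { 0 1 2 | none } => 3
edge 4 of 11 (blue): { 0 1 2 3 | none } => 4
edge 5 of 11 (red): { 0 1 2 3 | 4 } => 7/2
edge 6 of 11 (red): { 0 1 2 3 | 7/2 4 } => 13/4
edge 7 of 11 (blue): { 0 1 2 3 13/4 | 7/2 4 } => 27/8
edge 8 of 11 (red): { 0 1 2 3 13/4 | 27/8 7/2 4 } => 53/16
edge 9 of 11 (blue): { 0 1 2 3 13/4 53/16 | 27/8 7/2 4 } => 107/32
edge 10 of 11 (blue): { 0 1 2 3 13/4 53/16 107/32 | 27/8 7/2 4 } => 215/64
edge 11 of 11 (blue): { 0 1 2 3 13/4 53/16 107/32 215/64 | 27/8 7/2 4 } => 431/128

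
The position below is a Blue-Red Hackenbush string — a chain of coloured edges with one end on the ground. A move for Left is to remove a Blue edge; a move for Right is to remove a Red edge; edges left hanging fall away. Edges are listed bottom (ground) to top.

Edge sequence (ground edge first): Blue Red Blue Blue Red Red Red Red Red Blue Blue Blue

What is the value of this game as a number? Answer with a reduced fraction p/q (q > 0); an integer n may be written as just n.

B: Left { 0 }, Right {  } gives simplest 1
BR: Left { 0 }, Right { 1 } gives simplest 1/2
BRB: Left { 0; 1/2 }, Right { 1 } gives simplest 3/4
BRBB: Left { 0; 1/2; 3/4 }, Right { 1 } gives simplest 7/8
BRBBR: Left { 0; 1/2; 3/4 }, Right { 7/8; 1 } gives simplest 13/16
BRBBRR: Left { 0; 1/2; 3/4 }, Right { 13/16; 7/8; 1 } gives simplest 25/32
BRBBRRR: Left { 0; 1/2; 3/4 }, Right { 25/32; 13/16; 7/8; 1 } gives simplest 49/64
BRBBRRRR: Left { 0; 1/2; 3/4 }, Right { 49/64; 25/32; 13/16; 7/8; 1 } gives simplest 97/128
BRBBRRRRR: Left { 0; 1/2; 3/4 }, Right { 97/128; 49/64; 25/32; 13/16; 7/8; 1 } gives simplest 193/256
BRBBRRRRRB: Left { 0; 1/2; 3/4; 193/256 }, Right { 97/128; 49/64; 25/32; 13/16; 7/8; 1 } gives simplest 387/512
BRBBRRRRRBB: Left { 0; 1/2; 3/4; 193/256; 387/512 }, Right { 97/128; 49/64; 25/32; 13/16; 7/8; 1 } gives simplest 775/1024
BRBBRRRRRBBB: Left { 0; 1/2; 3/4; 193/256; 387/512; 775/1024 }, Right { 97/128; 49/64; 25/32; 13/16; 7/8; 1 } gives simplest 1551/2048

1551/2048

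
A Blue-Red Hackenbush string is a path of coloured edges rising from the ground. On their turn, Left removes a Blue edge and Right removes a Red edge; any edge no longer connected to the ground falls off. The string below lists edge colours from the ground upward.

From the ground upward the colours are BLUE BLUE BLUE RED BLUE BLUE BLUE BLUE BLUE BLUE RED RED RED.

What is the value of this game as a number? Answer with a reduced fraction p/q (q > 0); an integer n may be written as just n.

Prefix values for BLUE BLUE BLUE RED BLUE BLUE BLUE BLUE BLUE BLUE RED RED RED via {L|R} + simplicity:
v_1 [B]  L=[0]  R=[·]  => 1
v_2 [BB]  L=[0, 1]  R=[·]  => 2
v_3 [BBB]  L=[0, 1, 2]  R=[·]  => 3
v_4 [BBBR]  L=[0, 1, 2]  R=[3]  => 5/2
v_5 [BBBRB]  L=[0, 1, 2, 5/2]  R=[3]  => 11/4
v_6 [BBBRBB]  L=[0, 1, 2, 5/2, 11/4]  R=[3]  => 23/8
v_7 [BBBRBBB]  L=[0, 1, 2, 5/2, 11/4, 23/8]  R=[3]  => 47/16
v_8 [BBBRBBBB]  L=[0, 1, 2, 5/2, 11/4, 23/8, 47/16]  R=[3]  => 95/32
v_9 [BBBRBBBBB]  L=[0, 1, 2, 5/2, 11/4, 23/8, 47/16, 95/32]  R=[3]  => 191/64
v_10 [BBBRBBBBBB]  L=[0, 1, 2, 5/2, 11/4, 23/8, 47/16, 95/32, 191/64]  R=[3]  => 383/128
v_11 [BBBRBBBBBBR]  L=[0, 1, 2, 5/2, 11/4, 23/8, 47/16, 95/32, 191/64]  R=[383/128, 3]  => 765/256
v_12 [BBBRBBBBBBRR]  L=[0, 1, 2, 5/2, 11/4, 23/8, 47/16, 95/32, 191/64]  R=[765/256, 383/128, 3]  => 1529/512
v_13 [BBBRBBBBBBRRR]  L=[0, 1, 2, 5/2, 11/4, 23/8, 47/16, 95/32, 191/64]  R=[1529/512, 765/256, 383/128, 3]  => 3057/1024

3057/1024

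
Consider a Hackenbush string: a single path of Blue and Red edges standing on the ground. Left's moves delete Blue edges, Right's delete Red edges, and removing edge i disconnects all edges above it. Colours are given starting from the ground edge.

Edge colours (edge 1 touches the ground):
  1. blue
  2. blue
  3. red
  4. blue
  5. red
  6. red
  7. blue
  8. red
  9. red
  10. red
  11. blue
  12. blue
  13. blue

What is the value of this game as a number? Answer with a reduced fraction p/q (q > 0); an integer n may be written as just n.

Build g(s[:k]) for k = 1..13, string s = blue blue red blue red red blue red red red blue blue blue.
1 of 13 · b · max L 0 · min R +∞ = 1
2 of 13 · bb · max L 1 · min R +∞ = 2
3 of 13 · bbr · max L 1 · min R 2 = 3/2
4 of 13 · bbrb · max L 3/2 · min R 2 = 7/4
5 of 13 · bbrbr · max L 3/2 · min R 7/4 = 13/8
6 of 13 · bbrbrr · max L 3/2 · min R 13/8 = 25/16
7 of 13 · bbrbrrb · max L 25/16 · min R 13/8 = 51/32
8 of 13 · bbrbrrbr · max L 25/16 · min R 51/32 = 101/64
9 of 13 · bbrbrrbrr · max L 25/16 · min R 101/64 = 201/128
10 of 13 · bbrbrrbrrr · max L 25/16 · min R 201/128 = 401/256
11 of 13 · bbrbrrbrrrb · max L 401/256 · min R 201/128 = 803/512
12 of 13 · bbrbrrbrrrbb · max L 803/512 · min R 201/128 = 1607/1024
13 of 13 · bbrbrrbrrrbbb · max L 1607/1024 · min R 201/128 = 3215/2048

3215/2048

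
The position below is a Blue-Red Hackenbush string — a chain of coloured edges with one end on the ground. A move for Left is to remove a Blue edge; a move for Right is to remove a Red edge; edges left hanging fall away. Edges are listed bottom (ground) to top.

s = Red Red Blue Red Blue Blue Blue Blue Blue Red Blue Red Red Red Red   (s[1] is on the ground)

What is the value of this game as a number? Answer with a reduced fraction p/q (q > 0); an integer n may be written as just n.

edge 1 of 15 (Red): { ∅ | 0 } ⇒ -1
edge 2 of 15 (Red): { ∅ | -1; 0 } ⇒ -2
edge 3 of 15 (Blue): { -2 | -1; 0 } ⇒ -3/2
edge 4 of 15 (Red): { -2 | -3/2; -1; 0 } ⇒ -7/4
edge 5 of 15 (Blue): { -2; -7/4 | -3/2; -1; 0 } ⇒ -13/8
edge 6 of 15 (Blue): { -2; -7/4; -13/8 | -3/2; -1; 0 } ⇒ -25/16
edge 7 of 15 (Blue): { -2; -7/4; -13/8; -25/16 | -3/2; -1; 0 } ⇒ -49/32
edge 8 of 15 (Blue): { -2; -7/4; -13/8; -25/16; -49/32 | -3/2; -1; 0 } ⇒ -97/64
edge 9 of 15 (Blue): { -2; -7/4; -13/8; -25/16; -49/32; -97/64 | -3/2; -1; 0 } ⇒ -193/128
edge 10 of 15 (Red): { -2; -7/4; -13/8; -25/16; -49/32; -97/64 | -193/128; -3/2; -1; 0 } ⇒ -387/256
edge 11 of 15 (Blue): { -2; -7/4; -13/8; -25/16; -49/32; -97/64; -387/256 | -193/128; -3/2; -1; 0 } ⇒ -773/512
edge 12 of 15 (Red): { -2; -7/4; -13/8; -25/16; -49/32; -97/64; -387/256 | -773/512; -193/128; -3/2; -1; 0 } ⇒ -1547/1024
edge 13 of 15 (Red): { -2; -7/4; -13/8; -25/16; -49/32; -97/64; -387/256 | -1547/1024; -773/512; -193/128; -3/2; -1; 0 } ⇒ -3095/2048
edge 14 of 15 (Red): { -2; -7/4; -13/8; -25/16; -49/32; -97/64; -387/256 | -3095/2048; -1547/1024; -773/512; -193/128; -3/2; -1; 0 } ⇒ -6191/4096
edge 15 of 15 (Red): { -2; -7/4; -13/8; -25/16; -49/32; -97/64; -387/256 | -6191/4096; -3095/2048; -1547/1024; -773/512; -193/128; -3/2; -1; 0 } ⇒ -12383/8192

-12383/8192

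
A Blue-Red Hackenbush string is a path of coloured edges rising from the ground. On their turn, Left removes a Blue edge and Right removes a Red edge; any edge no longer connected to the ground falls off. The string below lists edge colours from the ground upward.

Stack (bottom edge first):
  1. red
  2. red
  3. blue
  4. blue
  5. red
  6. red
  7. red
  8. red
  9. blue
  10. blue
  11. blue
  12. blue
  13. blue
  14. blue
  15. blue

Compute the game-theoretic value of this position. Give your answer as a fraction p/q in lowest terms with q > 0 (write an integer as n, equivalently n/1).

edge 1 of 15 (red): { ∅ | 0 } → -1
edge 2 of 15 (red): { ∅ | -1 0 } → -2
edge 3 of 15 (blue): { -2 | -1 0 } → -3/2
edge 4 of 15 (blue): { -2 -3/2 | -1 0 } → -5/4
edge 5 of 15 (red): { -2 -3/2 | -5/4 -1 0 } → -11/8
edge 6 of 15 (red): { -2 -3/2 | -11/8 -5/4 -1 0 } → -23/16
edge 7 of 15 (red): { -2 -3/2 | -23/16 -11/8 -5/4 -1 0 } → -47/32
edge 8 of 15 (red): { -2 -3/2 | -47/32 -23/16 -11/8 -5/4 -1 0 } → -95/64
edge 9 of 15 (blue): { -2 -3/2 -95/64 | -47/32 -23/16 -11/8 -5/4 -1 0 } → -189/128
edge 10 of 15 (blue): { -2 -3/2 -95/64 -189/128 | -47/32 -23/16 -11/8 -5/4 -1 0 } → -377/256
edge 11 of 15 (blue): { -2 -3/2 -95/64 -189/128 -377/256 | -47/32 -23/16 -11/8 -5/4 -1 0 } → -753/512
edge 12 of 15 (blue): { -2 -3/2 -95/64 -189/128 -377/256 -753/512 | -47/32 -23/16 -11/8 -5/4 -1 0 } → -1505/1024
edge 13 of 15 (blue): { -2 -3/2 -95/64 -189/128 -377/256 -753/512 -1505/1024 | -47/32 -23/16 -11/8 -5/4 -1 0 } → -3009/2048
edge 14 of 15 (blue): { -2 -3/2 -95/64 -189/128 -377/256 -753/512 -1505/1024 -3009/2048 | -47/32 -23/16 -11/8 -5/4 -1 0 } → -6017/4096
edge 15 of 15 (blue): { -2 -3/2 -95/64 -189/128 -377/256 -753/512 -1505/1024 -3009/2048 -6017/4096 | -47/32 -23/16 -11/8 -5/4 -1 0 } → -12033/8192

-12033/8192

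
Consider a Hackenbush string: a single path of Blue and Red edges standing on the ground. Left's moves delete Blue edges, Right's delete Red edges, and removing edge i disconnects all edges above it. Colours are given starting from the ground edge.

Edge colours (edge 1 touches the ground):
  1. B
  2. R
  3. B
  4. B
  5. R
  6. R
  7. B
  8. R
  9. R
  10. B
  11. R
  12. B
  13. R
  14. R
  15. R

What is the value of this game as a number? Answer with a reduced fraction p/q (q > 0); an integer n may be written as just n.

12881/16384

Build G(s[:k]) for k = 1..15, string s = B R B B R R B R R B R B R R R.
edge 1 of 15 (B): { 0 | ∅ } gives 1
edge 2 of 15 (R): { 0 | 1 } gives 1/2
edge 3 of 15 (B): { 0, 1/2 | 1 } gives 3/4
edge 4 of 15 (B): { 0, 1/2, 3/4 | 1 } gives 7/8
edge 5 of 15 (R): { 0, 1/2, 3/4 | 7/8, 1 } gives 13/16
edge 6 of 15 (R): { 0, 1/2, 3/4 | 13/16, 7/8, 1 } gives 25/32
edge 7 of 15 (B): { 0, 1/2, 3/4, 25/32 | 13/16, 7/8, 1 } gives 51/64
edge 8 of 15 (R): { 0, 1/2, 3/4, 25/32 | 51/64, 13/16, 7/8, 1 } gives 101/128
edge 9 of 15 (R): { 0, 1/2, 3/4, 25/32 | 101/128, 51/64, 13/16, 7/8, 1 } gives 201/256
edge 10 of 15 (B): { 0, 1/2, 3/4, 25/32, 201/256 | 101/128, 51/64, 13/16, 7/8, 1 } gives 403/512
edge 11 of 15 (R): { 0, 1/2, 3/4, 25/32, 201/256 | 403/512, 101/128, 51/64, 13/16, 7/8, 1 } gives 805/1024
edge 12 of 15 (B): { 0, 1/2, 3/4, 25/32, 201/256, 805/1024 | 403/512, 101/128, 51/64, 13/16, 7/8, 1 } gives 1611/2048
edge 13 of 15 (R): { 0, 1/2, 3/4, 25/32, 201/256, 805/1024 | 1611/2048, 403/512, 101/128, 51/64, 13/16, 7/8, 1 } gives 3221/4096
edge 14 of 15 (R): { 0, 1/2, 3/4, 25/32, 201/256, 805/1024 | 3221/4096, 1611/2048, 403/512, 101/128, 51/64, 13/16, 7/8, 1 } gives 6441/8192
edge 15 of 15 (R): { 0, 1/2, 3/4, 25/32, 201/256, 805/1024 | 6441/8192, 3221/4096, 1611/2048, 403/512, 101/128, 51/64, 13/16, 7/8, 1 } gives 12881/16384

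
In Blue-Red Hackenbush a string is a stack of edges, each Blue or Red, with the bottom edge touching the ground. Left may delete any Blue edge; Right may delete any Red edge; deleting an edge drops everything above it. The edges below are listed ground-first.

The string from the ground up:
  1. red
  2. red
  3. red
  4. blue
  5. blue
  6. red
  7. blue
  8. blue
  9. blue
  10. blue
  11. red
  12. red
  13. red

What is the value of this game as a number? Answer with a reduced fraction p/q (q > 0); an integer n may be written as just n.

-2319/1024

val(r) = { — | 0 } -> -1
val(rr) = { — | -1 0 } -> -2
val(rrr) = { — | -2 -1 0 } -> -3
val(rrrb) = { -3 | -2 -1 0 } -> -5/2
val(rrrbb) = { -3 -5/2 | -2 -1 0 } -> -9/4
val(rrrbbr) = { -3 -5/2 | -9/4 -2 -1 0 } -> -19/8
val(rrrbbrb) = { -3 -5/2 -19/8 | -9/4 -2 -1 0 } -> -37/16
val(rrrbbrbb) = { -3 -5/2 -19/8 -37/16 | -9/4 -2 -1 0 } -> -73/32
val(rrrbbrbbb) = { -3 -5/2 -19/8 -37/16 -73/32 | -9/4 -2 -1 0 } -> -145/64
val(rrrbbrbbbb) = { -3 -5/2 -19/8 -37/16 -73/32 -145/64 | -9/4 -2 -1 0 } -> -289/128
val(rrrbbrbbbbr) = { -3 -5/2 -19/8 -37/16 -73/32 -145/64 | -289/128 -9/4 -2 -1 0 } -> -579/256
val(rrrbbrbbbbrr) = { -3 -5/2 -19/8 -37/16 -73/32 -145/64 | -579/256 -289/128 -9/4 -2 -1 0 } -> -1159/512
val(rrrbbrbbbbrrr) = { -3 -5/2 -19/8 -37/16 -73/32 -145/64 | -1159/512 -579/256 -289/128 -9/4 -2 -1 0 } -> -2319/1024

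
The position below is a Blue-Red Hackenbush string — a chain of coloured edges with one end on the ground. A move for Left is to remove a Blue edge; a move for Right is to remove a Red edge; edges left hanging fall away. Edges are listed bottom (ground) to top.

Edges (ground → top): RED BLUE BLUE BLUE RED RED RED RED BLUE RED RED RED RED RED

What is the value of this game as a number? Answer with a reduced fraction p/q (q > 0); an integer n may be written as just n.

g(R) = { · | 0 } -> -1
g(RB) = { -1 | 0 } -> -1/2
g(RBB) = { -1; -1/2 | 0 } -> -1/4
g(RBBB) = { -1; -1/2; -1/4 | 0 } -> -1/8
g(RBBBR) = { -1; -1/2; -1/4 | -1/8; 0 } -> -3/16
g(RBBBRR) = { -1; -1/2; -1/4 | -3/16; -1/8; 0 } -> -7/32
g(RBBBRRR) = { -1; -1/2; -1/4 | -7/32; -3/16; -1/8; 0 } -> -15/64
g(RBBBRRRR) = { -1; -1/2; -1/4 | -15/64; -7/32; -3/16; -1/8; 0 } -> -31/128
g(RBBBRRRRB) = { -1; -1/2; -1/4; -31/128 | -15/64; -7/32; -3/16; -1/8; 0 } -> -61/256
g(RBBBRRRRBR) = { -1; -1/2; -1/4; -31/128 | -61/256; -15/64; -7/32; -3/16; -1/8; 0 } -> -123/512
g(RBBBRRRRBRR) = { -1; -1/2; -1/4; -31/128 | -123/512; -61/256; -15/64; -7/32; -3/16; -1/8; 0 } -> -247/1024
g(RBBBRRRRBRRR) = { -1; -1/2; -1/4; -31/128 | -247/1024; -123/512; -61/256; -15/64; -7/32; -3/16; -1/8; 0 } -> -495/2048
g(RBBBRRRRBRRRR) = { -1; -1/2; -1/4; -31/128 | -495/2048; -247/1024; -123/512; -61/256; -15/64; -7/32; -3/16; -1/8; 0 } -> -991/4096
g(RBBBRRRRBRRRRR) = { -1; -1/2; -1/4; -31/128 | -991/4096; -495/2048; -247/1024; -123/512; -61/256; -15/64; -7/32; -3/16; -1/8; 0 } -> -1983/8192

-1983/8192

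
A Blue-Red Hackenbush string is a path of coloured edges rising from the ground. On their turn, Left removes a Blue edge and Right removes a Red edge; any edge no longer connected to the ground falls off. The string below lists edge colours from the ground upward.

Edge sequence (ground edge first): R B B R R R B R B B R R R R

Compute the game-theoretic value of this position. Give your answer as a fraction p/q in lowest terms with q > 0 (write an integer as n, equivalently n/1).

-3743/8192

Prefix values for R B B R R R B R B B R R R R via {L|R} + simplicity:
edge 1 of 14 (R): { (no moves) | 0 } -> -1
edge 2 of 14 (B): { -1 | 0 } -> -1/2
edge 3 of 14 (B): { -1 -1/2 | 0 } -> -1/4
edge 4 of 14 (R): { -1 -1/2 | -1/4 0 } -> -3/8
edge 5 of 14 (R): { -1 -1/2 | -3/8 -1/4 0 } -> -7/16
edge 6 of 14 (R): { -1 -1/2 | -7/16 -3/8 -1/4 0 } -> -15/32
edge 7 of 14 (B): { -1 -1/2 -15/32 | -7/16 -3/8 -1/4 0 } -> -29/64
edge 8 of 14 (R): { -1 -1/2 -15/32 | -29/64 -7/16 -3/8 -1/4 0 } -> -59/128
edge 9 of 14 (B): { -1 -1/2 -15/32 -59/128 | -29/64 -7/16 -3/8 -1/4 0 } -> -117/256
edge 10 of 14 (B): { -1 -1/2 -15/32 -59/128 -117/256 | -29/64 -7/16 -3/8 -1/4 0 } -> -233/512
edge 11 of 14 (R): { -1 -1/2 -15/32 -59/128 -117/256 | -233/512 -29/64 -7/16 -3/8 -1/4 0 } -> -467/1024
edge 12 of 14 (R): { -1 -1/2 -15/32 -59/128 -117/256 | -467/1024 -233/512 -29/64 -7/16 -3/8 -1/4 0 } -> -935/2048
edge 13 of 14 (R): { -1 -1/2 -15/32 -59/128 -117/256 | -935/2048 -467/1024 -233/512 -29/64 -7/16 -3/8 -1/4 0 } -> -1871/4096
edge 14 of 14 (R): { -1 -1/2 -15/32 -59/128 -117/256 | -1871/4096 -935/2048 -467/1024 -233/512 -29/64 -7/16 -3/8 -1/4 0 } -> -3743/8192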